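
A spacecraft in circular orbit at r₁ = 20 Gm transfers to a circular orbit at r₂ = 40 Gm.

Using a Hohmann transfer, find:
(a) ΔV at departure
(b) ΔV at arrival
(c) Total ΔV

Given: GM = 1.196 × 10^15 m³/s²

Convert to SI: r₁ = 20 Gm = 2e+10 m; r₂ = 40 Gm = 4e+10 m.
Transfer semi-major axis: a_t = (r₁ + r₂)/2 = (2e+10 + 4e+10)/2 = 3e+10 m.
Circular speeds: v₁ = √(GM/r₁) = 244.54 m/s, v₂ = √(GM/r₂) = 172.916 m/s.
Transfer speeds (vis-viva v² = GM(2/r − 1/a_t)): v₁ᵗ = 282.371 m/s, v₂ᵗ = 141.185 m/s.
(a) ΔV₁ = |v₁ᵗ − v₁| ≈ 37.83 m/s = 37.83 m/s.
(b) ΔV₂ = |v₂ − v₂ᵗ| ≈ 31.73 m/s = 31.73 m/s.
(c) ΔV_total = ΔV₁ + ΔV₂ ≈ 69.56 m/s = 69.56 m/s.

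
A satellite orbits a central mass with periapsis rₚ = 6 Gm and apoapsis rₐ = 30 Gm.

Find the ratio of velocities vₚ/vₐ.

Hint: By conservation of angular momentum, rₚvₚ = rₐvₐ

Convert to SI: rₚ = 6 Gm = 6e+09 m; rₐ = 30 Gm = 3e+10 m.
Conservation of angular momentum gives rₚvₚ = rₐvₐ, so vₚ/vₐ = rₐ/rₚ.
vₚ/vₐ = 3e+10 / 6e+09 ≈ 5.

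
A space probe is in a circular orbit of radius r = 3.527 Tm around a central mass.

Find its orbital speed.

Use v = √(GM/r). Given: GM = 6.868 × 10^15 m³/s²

Convert to SI: r = 3.527 Tm = 3.527e+12 m.
For a circular orbit, gravity supplies the centripetal force, so v = √(GM / r).
v = √(6.868e+15 / 3.527e+12) m/s ≈ 44.13 m/s = 44.13 m/s.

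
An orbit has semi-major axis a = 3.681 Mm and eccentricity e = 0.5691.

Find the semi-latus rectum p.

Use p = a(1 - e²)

Convert to SI: a = 3.681 Mm = 3.681e+06 m.
p = a (1 − e²).
p = 3.681e+06 · (1 − (0.5691)²) = 3.681e+06 · 0.676125 ≈ 2.489e+06 m = 2.489 Mm.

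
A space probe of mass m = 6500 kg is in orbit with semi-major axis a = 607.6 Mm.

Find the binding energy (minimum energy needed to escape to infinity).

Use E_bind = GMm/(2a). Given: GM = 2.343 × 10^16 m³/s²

Convert to SI: a = 607.6 Mm = 6.076e+08 m.
Total orbital energy is E = −GMm/(2a); binding energy is E_bind = −E = GMm/(2a).
E_bind = 2.343e+16 · 6500 / (2 · 6.076e+08) J ≈ 1.253e+11 J = 125.3 GJ.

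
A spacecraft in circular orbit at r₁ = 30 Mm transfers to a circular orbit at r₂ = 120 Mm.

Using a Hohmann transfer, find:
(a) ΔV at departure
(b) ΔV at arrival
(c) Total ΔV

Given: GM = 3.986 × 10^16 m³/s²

Convert to SI: r₁ = 30 Mm = 3e+07 m; r₂ = 120 Mm = 1.2e+08 m.
Transfer semi-major axis: a_t = (r₁ + r₂)/2 = (3e+07 + 1.2e+08)/2 = 7.5e+07 m.
Circular speeds: v₁ = √(GM/r₁) = 36450.9 m/s, v₂ = √(GM/r₂) = 18225.4 m/s.
Transfer speeds (vis-viva v² = GM(2/r − 1/a_t)): v₁ᵗ = 46107.1 m/s, v₂ᵗ = 11526.8 m/s.
(a) ΔV₁ = |v₁ᵗ − v₁| ≈ 9656 m/s = 9.656 km/s.
(b) ΔV₂ = |v₂ − v₂ᵗ| ≈ 6699 m/s = 6.699 km/s.
(c) ΔV_total = ΔV₁ + ΔV₂ ≈ 1.635e+04 m/s = 16.35 km/s.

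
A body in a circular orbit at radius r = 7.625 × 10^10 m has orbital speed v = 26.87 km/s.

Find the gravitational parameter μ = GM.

Convert to SI: v = 26.87 km/s = 26870 m/s.
For a circular orbit v² = GM/r, so GM = v² · r.
GM = (26870)² · 7.625e+10 m³/s² ≈ 5.505e+19 m³/s² = 5.505 × 10^19 m³/s².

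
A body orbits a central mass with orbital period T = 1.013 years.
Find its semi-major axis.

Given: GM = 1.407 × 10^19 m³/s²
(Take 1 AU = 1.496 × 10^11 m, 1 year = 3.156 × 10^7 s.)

Convert to SI: T = 1.013 years = 3.19703e+07 s.
Invert Kepler's third law: a = (GM · T² / (4π²))^(1/3).
Substituting T = 3.19703e+07 s and GM = 1.407e+19 m³/s²:
a = (1.407e+19 · (3.19703e+07)² / (4π²))^(1/3) m
a ≈ 7.142e+10 m = 0.4774 AU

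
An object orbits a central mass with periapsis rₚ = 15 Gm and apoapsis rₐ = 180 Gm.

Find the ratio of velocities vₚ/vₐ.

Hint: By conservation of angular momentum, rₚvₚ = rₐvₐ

Convert to SI: rₚ = 15 Gm = 1.5e+10 m; rₐ = 180 Gm = 1.8e+11 m.
Conservation of angular momentum gives rₚvₚ = rₐvₐ, so vₚ/vₐ = rₐ/rₚ.
vₚ/vₐ = 1.8e+11 / 1.5e+10 ≈ 12.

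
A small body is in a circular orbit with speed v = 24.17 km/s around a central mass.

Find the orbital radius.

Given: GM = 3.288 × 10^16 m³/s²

Convert to SI: v = 24.17 km/s = 24170 m/s.
For a circular orbit, v² = GM / r, so r = GM / v².
r = 3.288e+16 / (24170)² m ≈ 5.628e+07 m = 5.628 × 10^7 m.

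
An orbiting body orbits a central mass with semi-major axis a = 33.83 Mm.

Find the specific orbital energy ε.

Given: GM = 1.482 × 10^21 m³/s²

Convert to SI: a = 33.83 Mm = 3.383e+07 m.
ε = −GM / (2a).
ε = −1.482e+21 / (2 · 3.383e+07) J/kg ≈ -2.19e+13 J/kg = -2.19e+04 GJ/kg.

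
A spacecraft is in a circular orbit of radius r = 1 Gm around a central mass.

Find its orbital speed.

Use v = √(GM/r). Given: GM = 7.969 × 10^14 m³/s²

Convert to SI: r = 1 Gm = 1e+09 m.
For a circular orbit, gravity supplies the centripetal force, so v = √(GM / r).
v = √(7.969e+14 / 1e+09) m/s ≈ 892.7 m/s = 892.7 m/s.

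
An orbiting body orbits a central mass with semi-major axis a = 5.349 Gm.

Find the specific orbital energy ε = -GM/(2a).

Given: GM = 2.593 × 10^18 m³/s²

Convert to SI: a = 5.349 Gm = 5.349e+09 m.
ε = −GM / (2a).
ε = −2.593e+18 / (2 · 5.349e+09) J/kg ≈ -2.424e+08 J/kg = -242.4 MJ/kg.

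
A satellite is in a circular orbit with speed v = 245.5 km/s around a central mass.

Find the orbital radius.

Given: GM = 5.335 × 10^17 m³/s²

Convert to SI: v = 245.5 km/s = 245500 m/s.
For a circular orbit, v² = GM / r, so r = GM / v².
r = 5.335e+17 / (245500)² m ≈ 8.852e+06 m = 8.852 Mm.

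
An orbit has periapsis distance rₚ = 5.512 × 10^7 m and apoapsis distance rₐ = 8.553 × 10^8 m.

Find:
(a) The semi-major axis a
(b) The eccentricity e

(a) a = (rₚ + rₐ) / 2 = (5.512e+07 + 8.553e+08) / 2 ≈ 4.552e+08 m = 4.552 × 10^8 m.
(b) e = (rₐ − rₚ) / (rₐ + rₚ) = (8.553e+08 − 5.512e+07) / (8.553e+08 + 5.512e+07) ≈ 0.8789.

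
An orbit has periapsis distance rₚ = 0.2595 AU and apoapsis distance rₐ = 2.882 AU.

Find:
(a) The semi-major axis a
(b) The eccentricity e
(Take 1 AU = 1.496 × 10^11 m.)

Convert to SI: rₚ = 0.2595 AU = 3.88212e+10 m; rₐ = 2.882 AU = 4.31147e+11 m.
(a) a = (rₚ + rₐ) / 2 = (3.88212e+10 + 4.31147e+11) / 2 ≈ 2.35e+11 m = 1.571 AU.
(b) e = (rₐ − rₚ) / (rₐ + rₚ) = (4.31147e+11 − 3.88212e+10) / (4.31147e+11 + 3.88212e+10) ≈ 0.8348.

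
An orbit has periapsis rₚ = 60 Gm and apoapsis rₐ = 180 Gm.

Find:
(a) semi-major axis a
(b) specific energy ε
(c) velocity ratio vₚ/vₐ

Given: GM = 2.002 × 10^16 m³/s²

Convert to SI: rₚ = 60 Gm = 6e+10 m; rₐ = 180 Gm = 1.8e+11 m.
(a) a = (rₚ + rₐ)/2 = (6e+10 + 1.8e+11)/2 ≈ 1.2e+11 m
(b) With a = (rₚ + rₐ)/2 = 1.2e+11 m, ε = −GM/(2a) = −2.002e+16/(2 · 1.2e+11) J/kg ≈ -8.342e+04 J/kg
(c) Conservation of angular momentum (rₚvₚ = rₐvₐ) gives vₚ/vₐ = rₐ/rₚ = 1.8e+11/6e+10 ≈ 3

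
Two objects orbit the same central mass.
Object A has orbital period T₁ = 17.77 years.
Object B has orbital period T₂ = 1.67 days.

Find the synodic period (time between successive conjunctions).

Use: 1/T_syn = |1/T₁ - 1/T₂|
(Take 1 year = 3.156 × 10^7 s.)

Convert to SI: T₁ = 17.77 years = 5.60821e+08 s; T₂ = 1.67 days = 144288 s.
T_syn = |T₁ · T₂ / (T₁ − T₂)|.
T_syn = |5.60821e+08 · 144288 / (5.60821e+08 − 144288)| s ≈ 1.443e+05 s = 1.67 days.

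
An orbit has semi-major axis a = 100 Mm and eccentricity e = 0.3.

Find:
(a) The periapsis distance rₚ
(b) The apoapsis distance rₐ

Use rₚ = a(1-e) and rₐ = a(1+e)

Convert to SI: a = 100 Mm = 1e+08 m.
(a) rₚ = a(1 − e) = 1e+08 · (1 − 0.3) = 1e+08 · 0.7 ≈ 7e+07 m = 70 Mm.
(b) rₐ = a(1 + e) = 1e+08 · (1 + 0.3) = 1e+08 · 1.3 ≈ 1.3e+08 m = 130 Mm.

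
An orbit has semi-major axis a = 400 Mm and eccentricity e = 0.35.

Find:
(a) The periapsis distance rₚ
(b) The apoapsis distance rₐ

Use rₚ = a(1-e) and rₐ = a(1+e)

Convert to SI: a = 400 Mm = 4e+08 m.
(a) rₚ = a(1 − e) = 4e+08 · (1 − 0.35) = 4e+08 · 0.65 ≈ 2.6e+08 m = 260 Mm.
(b) rₐ = a(1 + e) = 4e+08 · (1 + 0.35) = 4e+08 · 1.35 ≈ 5.4e+08 m = 540 Mm.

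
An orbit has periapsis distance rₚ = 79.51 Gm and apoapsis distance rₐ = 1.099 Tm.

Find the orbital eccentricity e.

Convert to SI: rₚ = 79.51 Gm = 7.951e+10 m; rₐ = 1.099 Tm = 1.099e+12 m.
e = (rₐ − rₚ) / (rₐ + rₚ).
e = (1.099e+12 − 7.951e+10) / (1.099e+12 + 7.951e+10) = 1.01949e+12 / 1.17851e+12 ≈ 0.8651.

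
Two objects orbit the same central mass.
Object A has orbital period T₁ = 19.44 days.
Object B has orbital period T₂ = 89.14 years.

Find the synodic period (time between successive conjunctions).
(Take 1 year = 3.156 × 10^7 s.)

Convert to SI: T₁ = 19.44 days = 1.67962e+06 s; T₂ = 89.14 years = 2.81326e+09 s.
T_syn = |T₁ · T₂ / (T₁ − T₂)|.
T_syn = |1.67962e+06 · 2.81326e+09 / (1.67962e+06 − 2.81326e+09)| s ≈ 1.681e+06 s = 19.45 days.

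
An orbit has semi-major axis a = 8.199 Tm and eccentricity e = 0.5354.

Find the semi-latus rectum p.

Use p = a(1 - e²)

Convert to SI: a = 8.199 Tm = 8.199e+12 m.
p = a (1 − e²).
p = 8.199e+12 · (1 − (0.5354)²) = 8.199e+12 · 0.713347 ≈ 5.849e+12 m = 5.849 Tm.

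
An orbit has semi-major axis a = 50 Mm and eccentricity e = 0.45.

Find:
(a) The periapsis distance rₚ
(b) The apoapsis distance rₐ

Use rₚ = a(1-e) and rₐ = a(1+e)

Convert to SI: a = 50 Mm = 5e+07 m.
(a) rₚ = a(1 − e) = 5e+07 · (1 − 0.45) = 5e+07 · 0.55 ≈ 2.75e+07 m = 27.5 Mm.
(b) rₐ = a(1 + e) = 5e+07 · (1 + 0.45) = 5e+07 · 1.45 ≈ 7.25e+07 m = 72.5 Mm.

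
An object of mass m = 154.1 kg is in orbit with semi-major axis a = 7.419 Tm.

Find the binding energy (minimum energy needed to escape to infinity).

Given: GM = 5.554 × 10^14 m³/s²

Convert to SI: a = 7.419 Tm = 7.419e+12 m.
Total orbital energy is E = −GMm/(2a); binding energy is E_bind = −E = GMm/(2a).
E_bind = 5.554e+14 · 154.1 / (2 · 7.419e+12) J ≈ 5768 J = 5.768 kJ.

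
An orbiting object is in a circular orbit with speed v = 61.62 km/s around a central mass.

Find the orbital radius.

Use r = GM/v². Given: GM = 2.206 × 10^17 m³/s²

Convert to SI: v = 61.62 km/s = 61620 m/s.
For a circular orbit, v² = GM / r, so r = GM / v².
r = 2.206e+17 / (61620)² m ≈ 5.81e+07 m = 58.1 Mm.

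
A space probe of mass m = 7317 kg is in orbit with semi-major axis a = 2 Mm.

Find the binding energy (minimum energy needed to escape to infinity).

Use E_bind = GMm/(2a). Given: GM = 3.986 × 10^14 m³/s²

Convert to SI: a = 2 Mm = 2e+06 m.
Total orbital energy is E = −GMm/(2a); binding energy is E_bind = −E = GMm/(2a).
E_bind = 3.986e+14 · 7317 / (2 · 2e+06) J ≈ 7.291e+11 J = 729.1 GJ.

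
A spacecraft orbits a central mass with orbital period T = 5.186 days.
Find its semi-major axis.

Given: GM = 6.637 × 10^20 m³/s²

Convert to SI: T = 5.186 days = 448070 s.
Invert Kepler's third law: a = (GM · T² / (4π²))^(1/3).
Substituting T = 448070 s and GM = 6.637e+20 m³/s²:
a = (6.637e+20 · (448070)² / (4π²))^(1/3) m
a ≈ 1.5e+10 m = 15 Gm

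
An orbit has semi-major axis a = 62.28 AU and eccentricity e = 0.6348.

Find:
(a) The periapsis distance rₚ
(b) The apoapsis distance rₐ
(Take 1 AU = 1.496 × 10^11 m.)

Convert to SI: a = 62.28 AU = 9.31709e+12 m.
(a) rₚ = a(1 − e) = 9.31709e+12 · (1 − 0.6348) = 9.31709e+12 · 0.3652 ≈ 3.403e+12 m = 22.74 AU.
(b) rₐ = a(1 + e) = 9.31709e+12 · (1 + 0.6348) = 9.31709e+12 · 1.6348 ≈ 1.523e+13 m = 101.8 AU.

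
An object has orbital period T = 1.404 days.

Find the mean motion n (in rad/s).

Convert to SI: T = 1.404 days = 121306 s.
n = 2π / T.
n = 2π / 121306 s ≈ 5.18e-05 rad/s.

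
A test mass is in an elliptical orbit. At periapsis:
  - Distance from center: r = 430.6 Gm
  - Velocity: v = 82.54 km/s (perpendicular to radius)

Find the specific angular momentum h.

Convert to SI: r = 430.6 Gm = 4.306e+11 m; v = 82.54 km/s = 82540 m/s.
With v perpendicular to r, h = r · v.
h = 4.306e+11 · 82540 m²/s ≈ 3.554e+16 m²/s.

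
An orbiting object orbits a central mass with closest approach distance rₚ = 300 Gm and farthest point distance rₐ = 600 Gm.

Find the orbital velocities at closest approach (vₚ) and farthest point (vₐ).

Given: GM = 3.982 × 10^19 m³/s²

Convert to SI: rₚ = 300 Gm = 3e+11 m; rₐ = 600 Gm = 6e+11 m.
Use the vis-viva equation v² = GM(2/r − 1/a) with a = (rₚ + rₐ)/2 = (3e+11 + 6e+11)/2 = 4.5e+11 m.
vₚ = √(GM · (2/rₚ − 1/a)) = √(3.982e+19 · (2/3e+11 − 1/4.5e+11)) m/s ≈ 1.33e+04 m/s = 13.3 km/s.
vₐ = √(GM · (2/rₐ − 1/a)) = √(3.982e+19 · (2/6e+11 − 1/4.5e+11)) m/s ≈ 6652 m/s = 6.652 km/s.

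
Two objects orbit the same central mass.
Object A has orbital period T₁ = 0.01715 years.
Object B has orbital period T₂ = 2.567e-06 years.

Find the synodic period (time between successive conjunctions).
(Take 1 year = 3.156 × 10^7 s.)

Convert to SI: T₁ = 0.01715 years = 541254 s; T₂ = 2.567e-06 years = 81.0145 s.
T_syn = |T₁ · T₂ / (T₁ − T₂)|.
T_syn = |541254 · 81.0145 / (541254 − 81.0145)| s ≈ 81.03 s = 2.567e-06 years.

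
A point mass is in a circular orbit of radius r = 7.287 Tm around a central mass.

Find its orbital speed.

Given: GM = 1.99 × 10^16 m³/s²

Convert to SI: r = 7.287 Tm = 7.287e+12 m.
For a circular orbit, gravity supplies the centripetal force, so v = √(GM / r).
v = √(1.99e+16 / 7.287e+12) m/s ≈ 52.26 m/s = 52.26 m/s.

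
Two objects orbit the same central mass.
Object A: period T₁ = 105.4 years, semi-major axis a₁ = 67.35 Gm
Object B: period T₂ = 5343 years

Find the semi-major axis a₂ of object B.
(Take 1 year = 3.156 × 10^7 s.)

Convert to SI: T₁ = 105.4 years = 3.32642e+09 s; a₁ = 67.35 Gm = 6.735e+10 m; T₂ = 5343 years = 1.68625e+11 s.
Kepler's third law: (T₁/T₂)² = (a₁/a₂)³ ⇒ a₂ = a₁ · (T₂/T₁)^(2/3).
T₂/T₁ = 1.68625e+11 / 3.32642e+09 = 50.6926.
a₂ = 6.735e+10 · (50.6926)^(2/3) m ≈ 9.225e+11 m = 922.5 Gm.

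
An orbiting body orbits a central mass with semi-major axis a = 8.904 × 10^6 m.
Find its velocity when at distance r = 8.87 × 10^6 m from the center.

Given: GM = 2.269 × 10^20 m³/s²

Vis-viva: v = √(GM · (2/r − 1/a)).
2/r − 1/a = 2/8.87e+06 − 1/8.904e+06 = 1.1317e-07 m⁻¹.
v = √(2.269e+20 · 1.1317e-07) m/s ≈ 5.067e+06 m/s = 5067 km/s.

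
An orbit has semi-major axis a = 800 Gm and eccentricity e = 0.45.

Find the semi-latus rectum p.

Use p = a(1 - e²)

Convert to SI: a = 800 Gm = 8e+11 m.
p = a (1 − e²).
p = 8e+11 · (1 − (0.45)²) = 8e+11 · 0.7975 ≈ 6.38e+11 m = 638 Gm.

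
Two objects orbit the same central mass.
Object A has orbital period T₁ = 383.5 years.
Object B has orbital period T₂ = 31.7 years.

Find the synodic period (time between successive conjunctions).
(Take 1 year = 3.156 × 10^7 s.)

Convert to SI: T₁ = 383.5 years = 1.21033e+10 s; T₂ = 31.7 years = 1.00045e+09 s.
T_syn = |T₁ · T₂ / (T₁ − T₂)|.
T_syn = |1.21033e+10 · 1.00045e+09 / (1.21033e+10 − 1.00045e+09)| s ≈ 1.091e+09 s = 34.56 years.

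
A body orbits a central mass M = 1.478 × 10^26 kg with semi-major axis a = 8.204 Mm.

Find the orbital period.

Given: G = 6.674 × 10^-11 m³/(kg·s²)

Convert to SI: a = 8.204 Mm = 8.204e+06 m.
GM = G · M = 6.674e-11 · 1.478e+26 = 9.86417e+15 m³/s².
Kepler's third law: T = 2π √(a³ / GM).
Substituting a = 8.204e+06 m and GM = 9.86417e+15 m³/s²:
T = 2π √((8.204e+06)³ / 9.86417e+15) s
T ≈ 1487 s = 24.78 minutes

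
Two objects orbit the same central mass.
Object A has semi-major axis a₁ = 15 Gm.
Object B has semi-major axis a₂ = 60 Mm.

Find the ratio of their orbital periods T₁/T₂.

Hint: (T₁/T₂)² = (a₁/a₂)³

Convert to SI: a₁ = 15 Gm = 1.5e+10 m; a₂ = 60 Mm = 6e+07 m.
From Kepler's third law, (T₁/T₂)² = (a₁/a₂)³, so T₁/T₂ = (a₁/a₂)^(3/2).
a₁/a₂ = 1.5e+10 / 6e+07 = 250.
T₁/T₂ = (250)^(3/2) ≈ 3953.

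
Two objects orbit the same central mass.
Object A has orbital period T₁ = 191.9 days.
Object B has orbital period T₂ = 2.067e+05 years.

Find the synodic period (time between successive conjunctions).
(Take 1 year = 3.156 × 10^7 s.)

Convert to SI: T₁ = 191.9 days = 1.65802e+07 s; T₂ = 2.067e+05 years = 6.52345e+12 s.
T_syn = |T₁ · T₂ / (T₁ − T₂)|.
T_syn = |1.65802e+07 · 6.52345e+12 / (1.65802e+07 − 6.52345e+12)| s ≈ 1.658e+07 s = 191.9 days.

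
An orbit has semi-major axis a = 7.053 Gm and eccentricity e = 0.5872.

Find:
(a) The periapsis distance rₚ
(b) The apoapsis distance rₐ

Convert to SI: a = 7.053 Gm = 7.053e+09 m.
(a) rₚ = a(1 − e) = 7.053e+09 · (1 − 0.5872) = 7.053e+09 · 0.4128 ≈ 2.911e+09 m = 2.911 Gm.
(b) rₐ = a(1 + e) = 7.053e+09 · (1 + 0.5872) = 7.053e+09 · 1.5872 ≈ 1.119e+10 m = 11.19 Gm.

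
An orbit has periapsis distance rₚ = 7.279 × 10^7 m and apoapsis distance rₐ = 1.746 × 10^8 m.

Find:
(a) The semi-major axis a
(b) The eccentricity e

(a) a = (rₚ + rₐ) / 2 = (7.279e+07 + 1.746e+08) / 2 ≈ 1.237e+08 m = 1.237 × 10^8 m.
(b) e = (rₐ − rₚ) / (rₐ + rₚ) = (1.746e+08 − 7.279e+07) / (1.746e+08 + 7.279e+07) ≈ 0.4115.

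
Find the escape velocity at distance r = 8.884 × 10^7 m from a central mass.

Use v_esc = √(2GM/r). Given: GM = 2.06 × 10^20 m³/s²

Escape velocity comes from setting total energy to zero: ½v² − GM/r = 0 ⇒ v_esc = √(2GM / r).
v_esc = √(2 · 2.06e+20 / 8.884e+07) m/s ≈ 2.153e+06 m/s = 2153 km/s.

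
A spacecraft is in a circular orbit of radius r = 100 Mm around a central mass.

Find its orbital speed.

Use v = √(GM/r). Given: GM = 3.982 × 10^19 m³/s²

Convert to SI: r = 100 Mm = 1e+08 m.
For a circular orbit, gravity supplies the centripetal force, so v = √(GM / r).
v = √(3.982e+19 / 1e+08) m/s ≈ 6.31e+05 m/s = 631 km/s.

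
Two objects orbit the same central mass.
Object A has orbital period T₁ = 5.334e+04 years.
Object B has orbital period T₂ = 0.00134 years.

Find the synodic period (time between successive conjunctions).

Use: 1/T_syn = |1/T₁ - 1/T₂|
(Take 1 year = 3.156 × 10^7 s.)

Convert to SI: T₁ = 5.334e+04 years = 1.68341e+12 s; T₂ = 0.00134 years = 42290.4 s.
T_syn = |T₁ · T₂ / (T₁ − T₂)|.
T_syn = |1.68341e+12 · 42290.4 / (1.68341e+12 − 42290.4)| s ≈ 4.229e+04 s = 0.00134 years.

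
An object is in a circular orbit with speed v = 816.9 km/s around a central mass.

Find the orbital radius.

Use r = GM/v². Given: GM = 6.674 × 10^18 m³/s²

Convert to SI: v = 816.9 km/s = 816900 m/s.
For a circular orbit, v² = GM / r, so r = GM / v².
r = 6.674e+18 / (816900)² m ≈ 1e+07 m = 10 Mm.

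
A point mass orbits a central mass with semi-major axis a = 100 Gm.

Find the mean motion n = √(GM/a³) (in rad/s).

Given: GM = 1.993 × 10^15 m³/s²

Convert to SI: a = 100 Gm = 1e+11 m.
n = √(GM / a³).
n = √(1.993e+15 / (1e+11)³) rad/s ≈ 1.412e-09 rad/s.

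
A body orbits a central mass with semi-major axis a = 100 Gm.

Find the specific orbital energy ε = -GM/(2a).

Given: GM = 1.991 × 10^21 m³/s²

Convert to SI: a = 100 Gm = 1e+11 m.
ε = −GM / (2a).
ε = −1.991e+21 / (2 · 1e+11) J/kg ≈ -9.955e+09 J/kg = -9.955 GJ/kg.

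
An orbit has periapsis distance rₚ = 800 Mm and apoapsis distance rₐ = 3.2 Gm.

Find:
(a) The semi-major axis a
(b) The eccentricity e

Convert to SI: rₚ = 800 Mm = 8e+08 m; rₐ = 3.2 Gm = 3.2e+09 m.
(a) a = (rₚ + rₐ) / 2 = (8e+08 + 3.2e+09) / 2 ≈ 2e+09 m = 2 Gm.
(b) e = (rₐ − rₚ) / (rₐ + rₚ) = (3.2e+09 − 8e+08) / (3.2e+09 + 8e+08) ≈ 0.6.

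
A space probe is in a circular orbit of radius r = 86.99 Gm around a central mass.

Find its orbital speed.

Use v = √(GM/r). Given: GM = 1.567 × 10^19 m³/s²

Convert to SI: r = 86.99 Gm = 8.699e+10 m.
For a circular orbit, gravity supplies the centripetal force, so v = √(GM / r).
v = √(1.567e+19 / 8.699e+10) m/s ≈ 1.342e+04 m/s = 13.42 km/s.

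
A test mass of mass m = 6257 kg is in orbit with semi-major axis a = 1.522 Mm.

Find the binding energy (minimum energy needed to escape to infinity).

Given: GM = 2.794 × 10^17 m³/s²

Convert to SI: a = 1.522 Mm = 1.522e+06 m.
Total orbital energy is E = −GMm/(2a); binding energy is E_bind = −E = GMm/(2a).
E_bind = 2.794e+17 · 6257 / (2 · 1.522e+06) J ≈ 5.743e+14 J = 574.3 TJ.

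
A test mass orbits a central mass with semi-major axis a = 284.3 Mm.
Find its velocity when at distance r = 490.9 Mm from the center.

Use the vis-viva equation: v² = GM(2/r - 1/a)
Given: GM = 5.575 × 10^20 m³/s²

Convert to SI: a = 284.3 Mm = 2.843e+08 m; r = 490.9 Mm = 4.909e+08 m.
Vis-viva: v = √(GM · (2/r − 1/a)).
2/r − 1/a = 2/4.909e+08 − 1/2.843e+08 = 5.56738e-10 m⁻¹.
v = √(5.575e+20 · 5.56738e-10) m/s ≈ 5.571e+05 m/s = 557.1 km/s.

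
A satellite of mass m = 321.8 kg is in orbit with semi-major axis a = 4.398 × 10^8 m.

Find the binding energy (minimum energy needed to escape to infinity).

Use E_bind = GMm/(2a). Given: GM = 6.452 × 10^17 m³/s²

Total orbital energy is E = −GMm/(2a); binding energy is E_bind = −E = GMm/(2a).
E_bind = 6.452e+17 · 321.8 / (2 · 4.398e+08) J ≈ 2.36e+11 J = 236 GJ.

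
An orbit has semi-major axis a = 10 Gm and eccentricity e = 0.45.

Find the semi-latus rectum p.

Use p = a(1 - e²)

Convert to SI: a = 10 Gm = 1e+10 m.
p = a (1 − e²).
p = 1e+10 · (1 − (0.45)²) = 1e+10 · 0.7975 ≈ 7.975e+09 m = 7.975 Gm.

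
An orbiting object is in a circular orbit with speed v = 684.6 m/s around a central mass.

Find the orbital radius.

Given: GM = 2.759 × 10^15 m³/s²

For a circular orbit, v² = GM / r, so r = GM / v².
r = 2.759e+15 / (684.6)² m ≈ 5.887e+09 m = 5.887 Gm.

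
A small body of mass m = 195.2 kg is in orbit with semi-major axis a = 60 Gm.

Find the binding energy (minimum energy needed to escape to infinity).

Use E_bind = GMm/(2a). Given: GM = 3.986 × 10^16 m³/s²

Convert to SI: a = 60 Gm = 6e+10 m.
Total orbital energy is E = −GMm/(2a); binding energy is E_bind = −E = GMm/(2a).
E_bind = 3.986e+16 · 195.2 / (2 · 6e+10) J ≈ 6.484e+07 J = 64.84 MJ.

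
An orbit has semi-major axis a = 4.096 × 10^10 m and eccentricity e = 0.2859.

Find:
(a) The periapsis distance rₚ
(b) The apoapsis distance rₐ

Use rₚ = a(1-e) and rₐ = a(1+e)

(a) rₚ = a(1 − e) = 4.096e+10 · (1 − 0.2859) = 4.096e+10 · 0.7141 ≈ 2.925e+10 m = 2.925 × 10^10 m.
(b) rₐ = a(1 + e) = 4.096e+10 · (1 + 0.2859) = 4.096e+10 · 1.2859 ≈ 5.267e+10 m = 5.267 × 10^10 m.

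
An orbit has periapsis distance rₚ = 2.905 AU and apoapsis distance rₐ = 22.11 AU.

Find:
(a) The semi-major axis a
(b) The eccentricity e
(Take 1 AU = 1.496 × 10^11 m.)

Convert to SI: rₚ = 2.905 AU = 4.34588e+11 m; rₐ = 22.11 AU = 3.30766e+12 m.
(a) a = (rₚ + rₐ) / 2 = (4.34588e+11 + 3.30766e+12) / 2 ≈ 1.871e+12 m = 12.51 AU.
(b) e = (rₐ − rₚ) / (rₐ + rₚ) = (3.30766e+12 − 4.34588e+11) / (3.30766e+12 + 4.34588e+11) ≈ 0.7677.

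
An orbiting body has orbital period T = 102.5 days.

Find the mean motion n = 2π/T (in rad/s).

Convert to SI: T = 102.5 days = 8.856e+06 s.
n = 2π / T.
n = 2π / 8.856e+06 s ≈ 7.095e-07 rad/s.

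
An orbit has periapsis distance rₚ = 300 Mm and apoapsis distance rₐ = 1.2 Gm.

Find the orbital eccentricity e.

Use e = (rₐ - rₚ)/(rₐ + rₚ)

Convert to SI: rₚ = 300 Mm = 3e+08 m; rₐ = 1.2 Gm = 1.2e+09 m.
e = (rₐ − rₚ) / (rₐ + rₚ).
e = (1.2e+09 − 3e+08) / (1.2e+09 + 3e+08) = 9e+08 / 1.5e+09 ≈ 0.6.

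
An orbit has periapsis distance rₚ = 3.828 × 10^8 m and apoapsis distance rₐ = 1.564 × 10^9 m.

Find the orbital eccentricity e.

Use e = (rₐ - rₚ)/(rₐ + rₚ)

e = (rₐ − rₚ) / (rₐ + rₚ).
e = (1.564e+09 − 3.828e+08) / (1.564e+09 + 3.828e+08) = 1.1812e+09 / 1.9468e+09 ≈ 0.6067.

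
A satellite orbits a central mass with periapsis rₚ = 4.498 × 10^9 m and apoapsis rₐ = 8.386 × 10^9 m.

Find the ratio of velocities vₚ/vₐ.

Conservation of angular momentum gives rₚvₚ = rₐvₐ, so vₚ/vₐ = rₐ/rₚ.
vₚ/vₐ = 8.386e+09 / 4.498e+09 ≈ 1.864.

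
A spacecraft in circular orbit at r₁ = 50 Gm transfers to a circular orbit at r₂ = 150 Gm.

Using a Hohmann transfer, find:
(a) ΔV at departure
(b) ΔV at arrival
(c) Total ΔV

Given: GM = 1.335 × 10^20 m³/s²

Convert to SI: r₁ = 50 Gm = 5e+10 m; r₂ = 150 Gm = 1.5e+11 m.
Transfer semi-major axis: a_t = (r₁ + r₂)/2 = (5e+10 + 1.5e+11)/2 = 1e+11 m.
Circular speeds: v₁ = √(GM/r₁) = 51672 m/s, v₂ = √(GM/r₂) = 29832.9 m/s.
Transfer speeds (vis-viva v² = GM(2/r − 1/a_t)): v₁ᵗ = 63285.1 m/s, v₂ᵗ = 21095 m/s.
(a) ΔV₁ = |v₁ᵗ − v₁| ≈ 1.161e+04 m/s = 11.61 km/s.
(b) ΔV₂ = |v₂ − v₂ᵗ| ≈ 8738 m/s = 8.738 km/s.
(c) ΔV_total = ΔV₁ + ΔV₂ ≈ 2.035e+04 m/s = 20.35 km/s.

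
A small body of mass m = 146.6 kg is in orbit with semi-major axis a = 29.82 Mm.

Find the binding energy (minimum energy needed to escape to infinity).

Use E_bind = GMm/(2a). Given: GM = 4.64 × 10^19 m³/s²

Convert to SI: a = 29.82 Mm = 2.982e+07 m.
Total orbital energy is E = −GMm/(2a); binding energy is E_bind = −E = GMm/(2a).
E_bind = 4.64e+19 · 146.6 / (2 · 2.982e+07) J ≈ 1.141e+14 J = 114.1 TJ.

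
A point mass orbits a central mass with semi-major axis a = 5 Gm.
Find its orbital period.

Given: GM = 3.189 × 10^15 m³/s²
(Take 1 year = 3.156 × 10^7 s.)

Convert to SI: a = 5 Gm = 5e+09 m.
Kepler's third law: T = 2π √(a³ / GM).
Substituting a = 5e+09 m and GM = 3.189e+15 m³/s²:
T = 2π √((5e+09)³ / 3.189e+15) s
T ≈ 3.934e+07 s = 1.246 years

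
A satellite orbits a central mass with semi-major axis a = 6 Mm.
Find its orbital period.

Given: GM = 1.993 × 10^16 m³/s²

Convert to SI: a = 6 Mm = 6e+06 m.
Kepler's third law: T = 2π √(a³ / GM).
Substituting a = 6e+06 m and GM = 1.993e+16 m³/s²:
T = 2π √((6e+06)³ / 1.993e+16) s
T ≈ 654.1 s = 10.9 minutes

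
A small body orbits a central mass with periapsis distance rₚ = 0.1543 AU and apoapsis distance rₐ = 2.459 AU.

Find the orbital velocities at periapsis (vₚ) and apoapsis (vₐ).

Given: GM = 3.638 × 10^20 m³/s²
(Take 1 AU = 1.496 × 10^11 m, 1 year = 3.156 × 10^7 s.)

Convert to SI: rₚ = 0.1543 AU = 2.30833e+10 m; rₐ = 2.459 AU = 3.67866e+11 m.
Use the vis-viva equation v² = GM(2/r − 1/a) with a = (rₚ + rₐ)/2 = (2.30833e+10 + 3.67866e+11)/2 = 1.95475e+11 m.
vₚ = √(GM · (2/rₚ − 1/a)) = √(3.638e+20 · (2/2.30833e+10 − 1/1.95475e+11)) m/s ≈ 1.722e+05 m/s = 36.33 AU/year.
vₐ = √(GM · (2/rₐ − 1/a)) = √(3.638e+20 · (2/3.67866e+11 − 1/1.95475e+11)) m/s ≈ 1.081e+04 m/s = 2.28 AU/year.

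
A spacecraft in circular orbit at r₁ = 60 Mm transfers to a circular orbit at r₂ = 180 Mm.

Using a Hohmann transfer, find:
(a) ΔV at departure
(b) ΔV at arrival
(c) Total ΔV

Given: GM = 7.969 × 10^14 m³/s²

Convert to SI: r₁ = 60 Mm = 6e+07 m; r₂ = 180 Mm = 1.8e+08 m.
Transfer semi-major axis: a_t = (r₁ + r₂)/2 = (6e+07 + 1.8e+08)/2 = 1.2e+08 m.
Circular speeds: v₁ = √(GM/r₁) = 3644.4 m/s, v₂ = √(GM/r₂) = 2104.1 m/s.
Transfer speeds (vis-viva v² = GM(2/r − 1/a_t)): v₁ᵗ = 4463.46 m/s, v₂ᵗ = 1487.82 m/s.
(a) ΔV₁ = |v₁ᵗ − v₁| ≈ 819.1 m/s = 819.1 m/s.
(b) ΔV₂ = |v₂ − v₂ᵗ| ≈ 616.3 m/s = 616.3 m/s.
(c) ΔV_total = ΔV₁ + ΔV₂ ≈ 1435 m/s = 1.435 km/s.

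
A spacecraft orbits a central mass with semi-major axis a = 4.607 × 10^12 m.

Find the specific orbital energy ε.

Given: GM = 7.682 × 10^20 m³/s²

ε = −GM / (2a).
ε = −7.682e+20 / (2 · 4.607e+12) J/kg ≈ -8.337e+07 J/kg = -83.37 MJ/kg.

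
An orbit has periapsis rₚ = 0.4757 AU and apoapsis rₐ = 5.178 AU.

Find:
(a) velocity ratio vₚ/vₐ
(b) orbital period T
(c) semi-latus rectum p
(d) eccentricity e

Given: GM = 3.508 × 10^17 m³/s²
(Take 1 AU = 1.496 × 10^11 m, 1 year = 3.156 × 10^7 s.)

Convert to SI: rₚ = 0.4757 AU = 7.11647e+10 m; rₐ = 5.178 AU = 7.74629e+11 m.
(a) Conservation of angular momentum (rₚvₚ = rₐvₐ) gives vₚ/vₐ = rₐ/rₚ = 7.74629e+11/7.11647e+10 ≈ 10.89
(b) With a = (rₚ + rₐ)/2 = 4.22897e+11 m, T = 2π √(a³/GM) = 2π √((4.22897e+11)³/3.508e+17) s ≈ 2.917e+09 s
(c) From a = (rₚ + rₐ)/2 = 4.22897e+11 m and e = (rₐ − rₚ)/(rₐ + rₚ) = 0.831721, p = a(1 − e²) = 4.22897e+11 · (1 − (0.831721)²) ≈ 1.304e+11 m
(d) e = (rₐ − rₚ)/(rₐ + rₚ) = (7.74629e+11 − 7.11647e+10)/(7.74629e+11 + 7.11647e+10) ≈ 0.8317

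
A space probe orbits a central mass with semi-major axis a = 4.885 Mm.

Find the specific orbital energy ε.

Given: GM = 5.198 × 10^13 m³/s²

Convert to SI: a = 4.885 Mm = 4.885e+06 m.
ε = −GM / (2a).
ε = −5.198e+13 / (2 · 4.885e+06) J/kg ≈ -5.32e+06 J/kg = -5.32 MJ/kg.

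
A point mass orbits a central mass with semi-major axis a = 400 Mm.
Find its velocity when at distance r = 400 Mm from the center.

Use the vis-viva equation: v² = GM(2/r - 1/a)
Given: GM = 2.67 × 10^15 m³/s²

Convert to SI: a = 400 Mm = 4e+08 m; r = 400 Mm = 4e+08 m.
Vis-viva: v = √(GM · (2/r − 1/a)).
2/r − 1/a = 2/4e+08 − 1/4e+08 = 2.5e-09 m⁻¹.
v = √(2.67e+15 · 2.5e-09) m/s ≈ 2584 m/s = 2.584 km/s.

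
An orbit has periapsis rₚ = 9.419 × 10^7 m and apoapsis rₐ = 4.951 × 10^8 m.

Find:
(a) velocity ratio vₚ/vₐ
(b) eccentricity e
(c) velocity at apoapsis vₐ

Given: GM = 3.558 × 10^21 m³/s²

(a) Conservation of angular momentum (rₚvₚ = rₐvₐ) gives vₚ/vₐ = rₐ/rₚ = 4.951e+08/9.419e+07 ≈ 5.256
(b) e = (rₐ − rₚ)/(rₐ + rₚ) = (4.951e+08 − 9.419e+07)/(4.951e+08 + 9.419e+07) ≈ 0.6803
(c) With a = (rₚ + rₐ)/2 = 2.94645e+08 m, vₐ = √(GM (2/rₐ − 1/a)) = √(3.558e+21 · (2/4.951e+08 − 1/2.94645e+08)) m/s ≈ 1.516e+06 m/s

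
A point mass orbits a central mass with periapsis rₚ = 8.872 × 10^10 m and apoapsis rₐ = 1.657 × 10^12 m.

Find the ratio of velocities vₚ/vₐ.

Conservation of angular momentum gives rₚvₚ = rₐvₐ, so vₚ/vₐ = rₐ/rₚ.
vₚ/vₐ = 1.657e+12 / 8.872e+10 ≈ 18.68.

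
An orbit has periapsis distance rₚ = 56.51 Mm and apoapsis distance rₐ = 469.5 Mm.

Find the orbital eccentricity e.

Convert to SI: rₚ = 56.51 Mm = 5.651e+07 m; rₐ = 469.5 Mm = 4.695e+08 m.
e = (rₐ − rₚ) / (rₐ + rₚ).
e = (4.695e+08 − 5.651e+07) / (4.695e+08 + 5.651e+07) = 4.1299e+08 / 5.2601e+08 ≈ 0.7851.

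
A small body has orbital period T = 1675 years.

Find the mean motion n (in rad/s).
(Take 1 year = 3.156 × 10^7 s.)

Convert to SI: T = 1675 years = 5.2863e+10 s.
n = 2π / T.
n = 2π / 5.2863e+10 s ≈ 1.189e-10 rad/s.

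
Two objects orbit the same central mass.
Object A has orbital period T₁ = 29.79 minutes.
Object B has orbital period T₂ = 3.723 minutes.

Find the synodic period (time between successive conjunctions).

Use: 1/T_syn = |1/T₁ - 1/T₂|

Convert to SI: T₁ = 29.79 minutes = 1787.4 s; T₂ = 3.723 minutes = 223.38 s.
T_syn = |T₁ · T₂ / (T₁ − T₂)|.
T_syn = |1787.4 · 223.38 / (1787.4 − 223.38)| s ≈ 255.3 s = 4.255 minutes.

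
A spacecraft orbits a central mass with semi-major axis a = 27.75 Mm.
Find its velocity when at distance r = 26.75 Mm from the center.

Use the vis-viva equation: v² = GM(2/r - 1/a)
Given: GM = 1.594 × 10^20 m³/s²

Convert to SI: a = 27.75 Mm = 2.775e+07 m; r = 26.75 Mm = 2.675e+07 m.
Vis-viva: v = √(GM · (2/r − 1/a)).
2/r − 1/a = 2/2.675e+07 − 1/2.775e+07 = 3.87303e-08 m⁻¹.
v = √(1.594e+20 · 3.87303e-08) m/s ≈ 2.485e+06 m/s = 2485 km/s.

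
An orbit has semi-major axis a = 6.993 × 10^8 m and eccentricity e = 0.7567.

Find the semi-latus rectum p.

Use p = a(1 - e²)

p = a (1 − e²).
p = 6.993e+08 · (1 − (0.7567)²) = 6.993e+08 · 0.427405 ≈ 2.989e+08 m = 2.989 × 10^8 m.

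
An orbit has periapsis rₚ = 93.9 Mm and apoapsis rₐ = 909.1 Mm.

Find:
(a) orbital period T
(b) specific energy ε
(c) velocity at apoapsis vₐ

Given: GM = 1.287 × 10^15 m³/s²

Convert to SI: rₚ = 93.9 Mm = 9.39e+07 m; rₐ = 909.1 Mm = 9.091e+08 m.
(a) With a = (rₚ + rₐ)/2 = 5.015e+08 m, T = 2π √(a³/GM) = 2π √((5.015e+08)³/1.287e+15) s ≈ 1.967e+06 s
(b) With a = (rₚ + rₐ)/2 = 5.015e+08 m, ε = −GM/(2a) = −1.287e+15/(2 · 5.015e+08) J/kg ≈ -1.283e+06 J/kg
(c) With a = (rₚ + rₐ)/2 = 5.015e+08 m, vₐ = √(GM (2/rₐ − 1/a)) = √(1.287e+15 · (2/9.091e+08 − 1/5.015e+08)) m/s ≈ 514.9 m/s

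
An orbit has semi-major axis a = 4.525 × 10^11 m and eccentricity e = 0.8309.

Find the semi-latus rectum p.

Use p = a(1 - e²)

p = a (1 − e²).
p = 4.525e+11 · (1 − (0.8309)²) = 4.525e+11 · 0.309605 ≈ 1.401e+11 m = 1.401 × 10^11 m.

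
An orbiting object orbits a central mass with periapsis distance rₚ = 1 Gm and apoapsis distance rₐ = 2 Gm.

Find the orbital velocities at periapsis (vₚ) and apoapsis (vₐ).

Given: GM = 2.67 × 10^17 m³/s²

Convert to SI: rₚ = 1 Gm = 1e+09 m; rₐ = 2 Gm = 2e+09 m.
Use the vis-viva equation v² = GM(2/r − 1/a) with a = (rₚ + rₐ)/2 = (1e+09 + 2e+09)/2 = 1.5e+09 m.
vₚ = √(GM · (2/rₚ − 1/a)) = √(2.67e+17 · (2/1e+09 − 1/1.5e+09)) m/s ≈ 1.887e+04 m/s = 18.87 km/s.
vₐ = √(GM · (2/rₐ − 1/a)) = √(2.67e+17 · (2/2e+09 − 1/1.5e+09)) m/s ≈ 9434 m/s = 9.434 km/s.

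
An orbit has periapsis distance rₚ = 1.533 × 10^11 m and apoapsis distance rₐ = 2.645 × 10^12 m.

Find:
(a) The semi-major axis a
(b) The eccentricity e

(a) a = (rₚ + rₐ) / 2 = (1.533e+11 + 2.645e+12) / 2 ≈ 1.399e+12 m = 1.399 × 10^12 m.
(b) e = (rₐ − rₚ) / (rₐ + rₚ) = (2.645e+12 − 1.533e+11) / (2.645e+12 + 1.533e+11) ≈ 0.8904.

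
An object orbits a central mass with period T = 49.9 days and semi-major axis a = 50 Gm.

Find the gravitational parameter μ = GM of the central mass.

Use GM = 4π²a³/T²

Convert to SI: T = 49.9 days = 4.31136e+06 s; a = 50 Gm = 5e+10 m.
GM = 4π² · a³ / T².
GM = 4π² · (5e+10)³ / (4.31136e+06)² m³/s² ≈ 2.655e+20 m³/s² = 2.655 × 10^20 m³/s².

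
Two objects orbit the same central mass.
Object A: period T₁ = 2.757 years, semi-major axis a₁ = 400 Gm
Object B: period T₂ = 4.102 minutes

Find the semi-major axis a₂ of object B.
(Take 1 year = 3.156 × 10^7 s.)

Convert to SI: T₁ = 2.757 years = 8.70109e+07 s; a₁ = 400 Gm = 4e+11 m; T₂ = 4.102 minutes = 246.12 s.
Kepler's third law: (T₁/T₂)² = (a₁/a₂)³ ⇒ a₂ = a₁ · (T₂/T₁)^(2/3).
T₂/T₁ = 246.12 / 8.70109e+07 = 2.82861e-06.
a₂ = 4e+11 · (2.82861e-06)^(2/3) m ≈ 8e+07 m = 80 Mm.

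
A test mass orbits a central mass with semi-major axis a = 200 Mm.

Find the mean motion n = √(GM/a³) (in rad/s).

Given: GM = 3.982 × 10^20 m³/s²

Convert to SI: a = 200 Mm = 2e+08 m.
n = √(GM / a³).
n = √(3.982e+20 / (2e+08)³) rad/s ≈ 0.007055 rad/s.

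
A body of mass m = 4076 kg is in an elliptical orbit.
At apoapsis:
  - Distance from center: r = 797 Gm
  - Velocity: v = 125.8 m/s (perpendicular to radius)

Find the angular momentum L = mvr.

Convert to SI: r = 797 Gm = 7.97e+11 m.
Since v is perpendicular to r, L = m · v · r.
L = 4076 · 125.8 · 7.97e+11 kg·m²/s ≈ 4.087e+17 kg·m²/s.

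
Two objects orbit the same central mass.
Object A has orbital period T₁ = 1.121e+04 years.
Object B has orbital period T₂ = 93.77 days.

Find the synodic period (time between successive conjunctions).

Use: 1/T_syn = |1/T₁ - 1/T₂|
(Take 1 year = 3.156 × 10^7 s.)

Convert to SI: T₁ = 1.121e+04 years = 3.53788e+11 s; T₂ = 93.77 days = 8.10173e+06 s.
T_syn = |T₁ · T₂ / (T₁ − T₂)|.
T_syn = |3.53788e+11 · 8.10173e+06 / (3.53788e+11 − 8.10173e+06)| s ≈ 8.102e+06 s = 93.77 days.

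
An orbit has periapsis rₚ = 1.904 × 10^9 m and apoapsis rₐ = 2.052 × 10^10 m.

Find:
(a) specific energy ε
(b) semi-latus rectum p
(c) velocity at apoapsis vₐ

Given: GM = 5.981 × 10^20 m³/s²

(a) With a = (rₚ + rₐ)/2 = 1.1212e+10 m, ε = −GM/(2a) = −5.981e+20/(2 · 1.1212e+10) J/kg ≈ -2.667e+10 J/kg
(b) From a = (rₚ + rₐ)/2 = 1.1212e+10 m and e = (rₐ − rₚ)/(rₐ + rₚ) = 0.830182, p = a(1 − e²) = 1.1212e+10 · (1 − (0.830182)²) ≈ 3.485e+09 m
(c) With a = (rₚ + rₐ)/2 = 1.1212e+10 m, vₐ = √(GM (2/rₐ − 1/a)) = √(5.981e+20 · (2/2.052e+10 − 1/1.1212e+10)) m/s ≈ 7.035e+04 m/s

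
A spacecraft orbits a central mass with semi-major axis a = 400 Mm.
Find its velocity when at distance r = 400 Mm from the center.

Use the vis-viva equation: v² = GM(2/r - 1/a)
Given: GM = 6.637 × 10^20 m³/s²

Convert to SI: a = 400 Mm = 4e+08 m; r = 400 Mm = 4e+08 m.
Vis-viva: v = √(GM · (2/r − 1/a)).
2/r − 1/a = 2/4e+08 − 1/4e+08 = 2.5e-09 m⁻¹.
v = √(6.637e+20 · 2.5e-09) m/s ≈ 1.288e+06 m/s = 1288 km/s.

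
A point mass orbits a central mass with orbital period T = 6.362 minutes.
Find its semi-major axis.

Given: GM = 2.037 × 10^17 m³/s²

Convert to SI: T = 6.362 minutes = 381.72 s.
Invert Kepler's third law: a = (GM · T² / (4π²))^(1/3).
Substituting T = 381.72 s and GM = 2.037e+17 m³/s²:
a = (2.037e+17 · (381.72)² / (4π²))^(1/3) m
a ≈ 9.093e+06 m = 9.093 × 10^6 m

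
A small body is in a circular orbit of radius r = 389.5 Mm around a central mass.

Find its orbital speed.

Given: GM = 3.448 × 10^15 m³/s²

Convert to SI: r = 389.5 Mm = 3.895e+08 m.
For a circular orbit, gravity supplies the centripetal force, so v = √(GM / r).
v = √(3.448e+15 / 3.895e+08) m/s ≈ 2975 m/s = 2.975 km/s.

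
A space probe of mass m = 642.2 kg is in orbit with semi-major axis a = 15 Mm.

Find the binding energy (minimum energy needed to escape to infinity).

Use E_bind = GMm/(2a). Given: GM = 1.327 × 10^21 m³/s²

Convert to SI: a = 15 Mm = 1.5e+07 m.
Total orbital energy is E = −GMm/(2a); binding energy is E_bind = −E = GMm/(2a).
E_bind = 1.327e+21 · 642.2 / (2 · 1.5e+07) J ≈ 2.841e+16 J = 28.41 PJ.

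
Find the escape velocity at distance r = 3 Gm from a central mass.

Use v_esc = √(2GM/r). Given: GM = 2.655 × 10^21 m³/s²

Convert to SI: r = 3 Gm = 3e+09 m.
Escape velocity comes from setting total energy to zero: ½v² − GM/r = 0 ⇒ v_esc = √(2GM / r).
v_esc = √(2 · 2.655e+21 / 3e+09) m/s ≈ 1.33e+06 m/s = 1330 km/s.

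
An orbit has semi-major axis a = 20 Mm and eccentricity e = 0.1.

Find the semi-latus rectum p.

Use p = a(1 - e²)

Convert to SI: a = 20 Mm = 2e+07 m.
p = a (1 − e²).
p = 2e+07 · (1 − (0.1)²) = 2e+07 · 0.99 ≈ 1.98e+07 m = 19.8 Mm.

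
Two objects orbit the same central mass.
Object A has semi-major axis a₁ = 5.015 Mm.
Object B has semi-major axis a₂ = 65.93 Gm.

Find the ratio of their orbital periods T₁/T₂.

Convert to SI: a₁ = 5.015 Mm = 5.015e+06 m; a₂ = 65.93 Gm = 6.593e+10 m.
From Kepler's third law, (T₁/T₂)² = (a₁/a₂)³, so T₁/T₂ = (a₁/a₂)^(3/2).
a₁/a₂ = 5.015e+06 / 6.593e+10 = 7.60655e-05.
T₁/T₂ = (7.60655e-05)^(3/2) ≈ 6.634e-07.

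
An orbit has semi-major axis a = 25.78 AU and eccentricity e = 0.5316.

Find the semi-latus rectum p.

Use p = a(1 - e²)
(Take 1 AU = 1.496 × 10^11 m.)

Convert to SI: a = 25.78 AU = 3.85669e+12 m.
p = a (1 − e²).
p = 3.85669e+12 · (1 − (0.5316)²) = 3.85669e+12 · 0.717401 ≈ 2.767e+12 m = 18.49 AU.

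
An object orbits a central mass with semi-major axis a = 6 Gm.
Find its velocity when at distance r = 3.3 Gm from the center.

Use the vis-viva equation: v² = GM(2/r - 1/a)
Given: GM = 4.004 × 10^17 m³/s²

Convert to SI: a = 6 Gm = 6e+09 m; r = 3.3 Gm = 3.3e+09 m.
Vis-viva: v = √(GM · (2/r − 1/a)).
2/r − 1/a = 2/3.3e+09 − 1/6e+09 = 4.39394e-10 m⁻¹.
v = √(4.004e+17 · 4.39394e-10) m/s ≈ 1.326e+04 m/s = 13.26 km/s.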